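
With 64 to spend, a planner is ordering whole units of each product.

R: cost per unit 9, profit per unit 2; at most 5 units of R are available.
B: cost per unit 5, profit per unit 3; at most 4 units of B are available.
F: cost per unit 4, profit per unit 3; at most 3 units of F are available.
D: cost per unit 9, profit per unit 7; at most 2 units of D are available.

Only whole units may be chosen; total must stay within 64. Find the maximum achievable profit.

37

This is a bounded integer knapsack.
1×R, 4×B, 3×F, and 2×D: cost 59 ≤ 64, profit 1·2 + 4·3 + 3·3 + 2·7 = 37.
2×R, 3×B, 3×F, and 2×D: cost 63 ≤ 64, profit 2·2 + 3·3 + 3·3 + 2·7 = 36.
Best is 37.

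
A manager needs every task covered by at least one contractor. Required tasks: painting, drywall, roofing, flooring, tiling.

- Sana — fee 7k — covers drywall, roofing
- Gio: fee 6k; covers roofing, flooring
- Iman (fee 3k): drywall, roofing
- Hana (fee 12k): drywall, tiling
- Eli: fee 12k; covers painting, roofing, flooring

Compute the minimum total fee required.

24

The greedy cost-per-new-task heuristic would pick Iman, Gio, Hana, and Eli for 33, but a cheaper cover exists.
Choose Hana and Eli: together they cover painting, drywall, roofing, flooring, tiling — every task.
Total fee: 12 + 12 = 24.
No cover costs less than 24.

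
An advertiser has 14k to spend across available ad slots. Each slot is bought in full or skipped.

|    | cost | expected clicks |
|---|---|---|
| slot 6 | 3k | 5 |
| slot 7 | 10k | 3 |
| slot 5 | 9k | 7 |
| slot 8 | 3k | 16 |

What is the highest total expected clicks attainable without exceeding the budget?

23

slot 6 + slot 8: cost 3 + 3 = 6 ≤ 14, expected clicks 5 + 16 = 21.
slot 5 + slot 8: cost 9 + 3 = 12 ≤ 14, expected clicks 7 + 16 = 23.
slot 7 + slot 8: cost 10 + 3 = 13 ≤ 14, expected clicks 3 + 16 = 19.
Best is slot 5 and slot 8 with total expected clicks 23.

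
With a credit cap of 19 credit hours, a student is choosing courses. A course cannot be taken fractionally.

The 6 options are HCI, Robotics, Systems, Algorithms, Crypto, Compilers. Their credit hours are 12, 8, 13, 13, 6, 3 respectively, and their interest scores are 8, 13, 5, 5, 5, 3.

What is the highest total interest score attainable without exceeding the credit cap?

Robotics + Crypto + Compilers: credit hours 8 + 6 + 3 = 17 ≤ 19, interest score 13 + 5 + 3 = 21.
Robotics + Crypto: credit hours 8 + 6 = 14 ≤ 19, interest score 13 + 5 = 18.
Best is Robotics, Crypto, and Compilers with total interest score 21.

21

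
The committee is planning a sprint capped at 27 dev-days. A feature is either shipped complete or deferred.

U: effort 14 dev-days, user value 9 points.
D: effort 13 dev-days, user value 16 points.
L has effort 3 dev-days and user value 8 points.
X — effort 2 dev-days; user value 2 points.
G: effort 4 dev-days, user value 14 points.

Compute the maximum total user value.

D + L + X + G: effort 13 + 3 + 2 + 4 = 22 ≤ 27, user value 16 + 8 + 2 + 14 = 40.
D + L + G: effort 13 + 3 + 4 = 20 ≤ 27, user value 16 + 8 + 14 = 38.
Best is D, L, X, and G with total user value 40.

40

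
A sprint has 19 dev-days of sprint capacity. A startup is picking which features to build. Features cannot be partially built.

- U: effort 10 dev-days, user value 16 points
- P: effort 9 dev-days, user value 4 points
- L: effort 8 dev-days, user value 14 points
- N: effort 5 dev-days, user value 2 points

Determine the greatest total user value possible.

U + P: effort 10 + 9 = 19 ≤ 19, user value 16 + 4 = 20.
U + L: effort 10 + 8 = 18 ≤ 19, user value 16 + 14 = 30.
Best is U and L with total user value 30.

30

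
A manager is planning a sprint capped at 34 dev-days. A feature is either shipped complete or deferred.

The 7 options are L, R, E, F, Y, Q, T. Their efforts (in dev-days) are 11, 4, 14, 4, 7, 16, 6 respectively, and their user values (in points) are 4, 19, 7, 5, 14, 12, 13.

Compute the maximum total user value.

Treat it as a binary knapsack problem.
L + R + F + Y + T: effort 11 + 4 + 4 + 7 + 6 = 32 ≤ 34, user value 4 + 19 + 5 + 14 + 13 = 55.
R + E + Y + T: effort 4 + 14 + 7 + 6 = 31 ≤ 34, user value 19 + 7 + 14 + 13 = 53.
R + Y + Q + T: effort 4 + 7 + 16 + 6 = 33 ≤ 34, user value 19 + 14 + 12 + 13 = 58.
Best is R, Y, Q, and T with total user value 58.

58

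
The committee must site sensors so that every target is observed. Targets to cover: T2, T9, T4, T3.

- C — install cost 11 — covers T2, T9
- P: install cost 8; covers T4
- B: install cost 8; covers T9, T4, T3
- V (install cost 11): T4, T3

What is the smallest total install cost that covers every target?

19

Choose C and B: together they cover T2, T9, T4, T3 — every target.
Total install cost: 11 + 8 = 19.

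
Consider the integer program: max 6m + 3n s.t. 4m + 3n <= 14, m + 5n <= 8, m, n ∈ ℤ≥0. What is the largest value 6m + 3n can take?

(m,n)=(3,0): 4·3+3·0=12≤14, 1·3+5·0=3≤8, objective 18.
(m,n)=(2,1): 4·2+3·1=11≤14, 1·2+5·1=7≤8, objective 15.
(m,n)=(2,0): 4·2+3·0=8≤14, 1·2+5·0=2≤8, objective 12.
The best lattice point is (3,0), giving 18.

18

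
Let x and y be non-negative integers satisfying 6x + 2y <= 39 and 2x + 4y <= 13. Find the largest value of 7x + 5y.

(x,y)=(6,0) is feasible, giving 42.
(x,y)=(5,0) is feasible, giving 35.
Maximum is 42 at (x,y)=(6,0).

42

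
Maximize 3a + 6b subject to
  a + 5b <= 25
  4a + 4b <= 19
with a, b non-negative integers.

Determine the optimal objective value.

24

(a,b)=(0,4) is feasible, giving 24.
(a,b)=(1,3) is feasible, giving 21.
(a,b)=(0,3) is feasible, giving 18.
Maximum is 24 at (a,b)=(0,4).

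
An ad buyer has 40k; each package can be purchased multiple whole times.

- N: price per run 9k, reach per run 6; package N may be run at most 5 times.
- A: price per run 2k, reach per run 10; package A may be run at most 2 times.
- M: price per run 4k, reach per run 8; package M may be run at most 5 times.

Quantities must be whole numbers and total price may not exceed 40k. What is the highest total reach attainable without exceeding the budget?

66

1×N, 2×A, and 5×M: price 33 ≤ 40, reach 1·6 + 2·10 + 5·8 = 66.
2×N, 2×A, and 4×M: price 38 ≤ 40, reach 2·6 + 2·10 + 4·8 = 64.
Best is 66.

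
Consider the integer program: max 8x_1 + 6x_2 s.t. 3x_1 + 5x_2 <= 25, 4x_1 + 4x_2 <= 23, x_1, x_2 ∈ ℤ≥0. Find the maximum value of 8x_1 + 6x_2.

The continuous relaxation peaks at (5.75, 0) with value 46.00; rounding to a feasible lattice point costs some objective.
(x_1,x_2)=(5,0) is feasible, giving 40.
(x_1,x_2)=(4,1) is feasible, giving 38.
(x_1,x_2)=(4,0) is feasible, giving 32.
Maximum is 40 at (x_1,x_2)=(5,0).

40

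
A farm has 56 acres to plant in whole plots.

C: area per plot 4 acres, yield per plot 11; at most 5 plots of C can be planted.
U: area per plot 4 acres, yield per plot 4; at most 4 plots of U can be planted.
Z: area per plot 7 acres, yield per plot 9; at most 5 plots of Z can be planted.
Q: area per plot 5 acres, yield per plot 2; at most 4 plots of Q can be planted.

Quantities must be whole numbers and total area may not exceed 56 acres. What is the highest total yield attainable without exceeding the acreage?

100

5×C, 2×U, and 4×Z: area 56 ≤ 56, yield 5·11 + 2·4 + 4·9 = 99.
5×C and 5×Z: area 55 ≤ 56, yield 5·11 + 5·9 = 100.
Best is 100.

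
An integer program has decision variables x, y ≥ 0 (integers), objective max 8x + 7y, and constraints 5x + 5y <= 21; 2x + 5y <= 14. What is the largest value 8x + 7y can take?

The continuous relaxation peaks at (4.2, 0) with value 33.60; rounding to a feasible lattice point costs some objective.
(x,y)=(4,0): 5·4+5·0=20≤21, 2·4+5·0=8≤14, objective 32.
(x,y)=(3,1): 5·3+5·1=20≤21, 2·3+5·1=11≤14, objective 31.
No feasible integer point exceeds 32.

32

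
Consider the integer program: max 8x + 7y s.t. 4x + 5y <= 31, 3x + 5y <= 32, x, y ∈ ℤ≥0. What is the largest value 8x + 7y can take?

(x,y)=(7,0) is feasible, giving 56.
(x,y)=(6,1) is feasible, giving 55.
(x,y)=(6,0) is feasible, giving 48.
Maximum is 56 at (x,y)=(7,0).

56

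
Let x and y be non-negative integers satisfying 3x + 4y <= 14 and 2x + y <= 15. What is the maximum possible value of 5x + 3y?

20

Relaxing integrality, the LP optimum is 23.33 at (x,y) = (4.67, 0), which is not an integer point.
(x,y)=(4,0) is feasible, giving 20.
(x,y)=(3,1) is feasible, giving 18.
(x,y)=(3,0) is feasible, giving 15.
The best lattice point is (4,0), giving 20.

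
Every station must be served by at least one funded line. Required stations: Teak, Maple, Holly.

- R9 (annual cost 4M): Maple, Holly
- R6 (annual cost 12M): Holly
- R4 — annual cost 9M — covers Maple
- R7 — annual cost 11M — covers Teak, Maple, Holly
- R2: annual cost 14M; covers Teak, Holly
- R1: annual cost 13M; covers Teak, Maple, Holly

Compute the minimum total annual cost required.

R7 alone covers Teak, Maple, Holly — every station.
Total annual cost: 11.

11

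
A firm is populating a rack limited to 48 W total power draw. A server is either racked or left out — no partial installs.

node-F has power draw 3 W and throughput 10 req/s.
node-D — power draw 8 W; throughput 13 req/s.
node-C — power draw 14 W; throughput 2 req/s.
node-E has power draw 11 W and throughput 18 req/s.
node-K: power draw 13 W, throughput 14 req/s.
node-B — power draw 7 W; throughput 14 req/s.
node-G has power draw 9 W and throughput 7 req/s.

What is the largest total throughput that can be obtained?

node-F + node-D + node-E + node-K + node-B: power draw 3 + 8 + 11 + 13 + 7 = 42 ≤ 48, throughput 10 + 13 + 18 + 14 + 14 = 69.
node-D + node-E + node-K + node-B + node-G: power draw 8 + 11 + 13 + 7 + 9 = 48 ≤ 48, throughput 13 + 18 + 14 + 14 + 7 = 66.
Best is node-F, node-D, node-E, node-K, and node-B with total throughput 69.

69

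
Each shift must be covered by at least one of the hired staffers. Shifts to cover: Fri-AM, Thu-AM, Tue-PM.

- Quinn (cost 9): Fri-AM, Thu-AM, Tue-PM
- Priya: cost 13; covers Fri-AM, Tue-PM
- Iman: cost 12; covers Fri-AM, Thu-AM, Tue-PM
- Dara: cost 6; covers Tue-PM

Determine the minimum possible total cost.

9

Quinn alone covers Fri-AM, Thu-AM, Tue-PM — every shift.
Total cost: 9.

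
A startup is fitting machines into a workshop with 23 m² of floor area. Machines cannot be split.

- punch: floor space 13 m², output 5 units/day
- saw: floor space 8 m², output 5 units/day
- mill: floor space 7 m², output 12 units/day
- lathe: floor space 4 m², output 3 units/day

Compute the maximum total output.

20

Take saw, mill, and lathe: floor space 8 + 7 + 4 = 19 ≤ 23, output 5 + 12 + 3 = 20.
No other feasible combination does better.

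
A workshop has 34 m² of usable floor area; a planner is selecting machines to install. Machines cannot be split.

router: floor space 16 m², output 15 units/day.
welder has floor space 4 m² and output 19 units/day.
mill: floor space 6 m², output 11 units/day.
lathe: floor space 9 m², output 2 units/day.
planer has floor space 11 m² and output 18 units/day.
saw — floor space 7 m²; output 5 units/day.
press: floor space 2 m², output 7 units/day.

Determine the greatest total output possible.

Allowing fractional choices, the relaxed optimum would be about 65.3, but machines are indivisible.
router + welder + planer + press: floor space 16 + 4 + 11 + 2 = 33 ≤ 34, output 15 + 19 + 18 + 7 = 59.
welder + mill + planer + saw + press: floor space 4 + 6 + 11 + 7 + 2 = 30 ≤ 34, output 19 + 11 + 18 + 5 + 7 = 60.
welder + mill + lathe + planer + press: floor space 4 + 6 + 9 + 11 + 2 = 32 ≤ 34, output 19 + 11 + 2 + 18 + 7 = 57.
Best is welder, mill, planer, saw, and press with total output 60.

60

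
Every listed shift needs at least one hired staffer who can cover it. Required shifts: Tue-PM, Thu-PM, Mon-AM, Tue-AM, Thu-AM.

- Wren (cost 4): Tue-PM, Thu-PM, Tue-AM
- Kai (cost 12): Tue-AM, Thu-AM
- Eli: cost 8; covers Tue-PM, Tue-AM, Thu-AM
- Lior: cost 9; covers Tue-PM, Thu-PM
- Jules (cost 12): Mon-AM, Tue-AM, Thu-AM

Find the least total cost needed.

16

This is an integer covering problem.
Choose Wren and Jules: together they cover Tue-PM, Thu-PM, Mon-AM, Tue-AM, Thu-AM — every shift.
Total cost: 4 + 12 = 16.
No cover costs less than 16.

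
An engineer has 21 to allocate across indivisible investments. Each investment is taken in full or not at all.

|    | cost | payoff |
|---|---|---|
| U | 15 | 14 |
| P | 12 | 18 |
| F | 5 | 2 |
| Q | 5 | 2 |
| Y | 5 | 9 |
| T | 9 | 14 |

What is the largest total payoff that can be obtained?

Allowing fractional choices, the relaxed optimum would be about 33.5, but investments are indivisible.
P + Y: cost 12 + 5 = 17 ≤ 21, payoff 18 + 9 = 27.
P + T: cost 12 + 9 = 21 ≤ 21, payoff 18 + 14 = 32.
Best is P and T with total payoff 32.

32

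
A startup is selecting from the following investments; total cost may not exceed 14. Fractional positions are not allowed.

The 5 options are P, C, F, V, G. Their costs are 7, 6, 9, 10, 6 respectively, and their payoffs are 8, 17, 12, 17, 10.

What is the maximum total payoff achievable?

27

Allowing fractional choices, the relaxed optimum would be about 30.6, but investments are indivisible.
C + G: cost 6 + 6 = 12 ≤ 14, payoff 17 + 10 = 27.
P + C: cost 7 + 6 = 13 ≤ 14, payoff 8 + 17 = 25.
Best is C and G with total payoff 27.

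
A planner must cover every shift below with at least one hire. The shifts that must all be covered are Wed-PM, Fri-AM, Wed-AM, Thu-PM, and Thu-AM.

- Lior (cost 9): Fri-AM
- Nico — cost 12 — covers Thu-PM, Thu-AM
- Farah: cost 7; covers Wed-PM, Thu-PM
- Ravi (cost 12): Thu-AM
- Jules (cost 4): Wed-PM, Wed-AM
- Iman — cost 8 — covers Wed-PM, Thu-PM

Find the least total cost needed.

25

This is an integer covering problem.
Choose Lior, Nico, and Jules: together they cover Wed-PM, Fri-AM, Wed-AM, Thu-PM, Thu-AM — every shift.
Total cost: 9 + 12 + 4 = 25.
No cover costs less than 25.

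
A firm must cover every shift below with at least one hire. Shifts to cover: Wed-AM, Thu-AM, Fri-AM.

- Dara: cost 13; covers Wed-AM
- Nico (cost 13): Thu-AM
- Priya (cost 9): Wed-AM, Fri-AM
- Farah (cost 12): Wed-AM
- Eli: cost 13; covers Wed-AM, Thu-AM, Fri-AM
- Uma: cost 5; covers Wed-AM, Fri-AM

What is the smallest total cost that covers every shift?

Eli alone covers Wed-AM, Thu-AM, Fri-AM — every shift.
Total cost: 13.

13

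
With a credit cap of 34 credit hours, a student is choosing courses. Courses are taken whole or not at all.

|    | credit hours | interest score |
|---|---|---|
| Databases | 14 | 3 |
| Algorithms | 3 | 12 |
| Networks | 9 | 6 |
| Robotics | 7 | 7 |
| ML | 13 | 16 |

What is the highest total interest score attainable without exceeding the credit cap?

This is an integer program with binary decision variables.
Allowing fractional choices, the relaxed optimum would be about 41.4, but courses are indivisible.
Algorithms + Networks + ML: credit hours 3 + 9 + 13 = 25 ≤ 34, interest score 12 + 6 + 16 = 34.
Algorithms + Robotics + ML: credit hours 3 + 7 + 13 = 23 ≤ 34, interest score 12 + 7 + 16 = 35.
Algorithms + Networks + Robotics + ML: credit hours 3 + 9 + 7 + 13 = 32 ≤ 34, interest score 12 + 6 + 7 + 16 = 41.
Best is Algorithms, Networks, Robotics, and ML with total interest score 41.

41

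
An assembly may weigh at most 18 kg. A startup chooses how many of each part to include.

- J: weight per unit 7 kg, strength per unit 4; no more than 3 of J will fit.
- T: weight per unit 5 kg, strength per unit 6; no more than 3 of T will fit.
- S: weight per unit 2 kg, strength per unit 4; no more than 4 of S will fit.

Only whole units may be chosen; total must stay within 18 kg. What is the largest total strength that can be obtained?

This is a bounded integer knapsack.
2×T and 3×S: weight 16 ≤ 18, strength 2·6 + 3·4 = 24.
2×T and 4×S: weight 18 ≤ 18, strength 2·6 + 4·4 = 28.
Best is 28.

28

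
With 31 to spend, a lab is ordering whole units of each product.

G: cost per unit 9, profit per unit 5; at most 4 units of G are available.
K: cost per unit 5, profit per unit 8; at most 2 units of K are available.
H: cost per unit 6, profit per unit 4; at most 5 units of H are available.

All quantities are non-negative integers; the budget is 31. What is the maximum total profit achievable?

1×G, 2×K, and 2×H: cost 31 ≤ 31, profit 1·5 + 2·8 + 2·4 = 29.
2×K and 3×H: cost 28 ≤ 31, profit 2·8 + 3·4 = 28.
Best is 29.

29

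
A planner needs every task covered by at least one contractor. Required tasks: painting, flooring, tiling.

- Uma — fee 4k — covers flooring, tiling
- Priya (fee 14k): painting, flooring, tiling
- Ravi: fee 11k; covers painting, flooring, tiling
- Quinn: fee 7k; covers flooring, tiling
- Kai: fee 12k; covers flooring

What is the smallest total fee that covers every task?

This is an integer covering problem.
The greedy cost-per-new-task heuristic would pick Uma and Ravi for 15, but a cheaper cover exists.
Ravi alone covers painting, flooring, tiling — every task.
Total fee: 11.
No cover costs less than 11.

11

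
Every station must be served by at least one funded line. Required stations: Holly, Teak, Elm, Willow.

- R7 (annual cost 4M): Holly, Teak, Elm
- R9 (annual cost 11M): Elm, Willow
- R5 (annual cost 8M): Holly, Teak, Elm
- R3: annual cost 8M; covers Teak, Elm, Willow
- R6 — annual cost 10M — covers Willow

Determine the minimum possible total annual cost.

12

Choose R7 and R3: together they cover Holly, Teak, Elm, Willow — every station.
Total annual cost: 4 + 8 = 12.
No cover costs less than 12.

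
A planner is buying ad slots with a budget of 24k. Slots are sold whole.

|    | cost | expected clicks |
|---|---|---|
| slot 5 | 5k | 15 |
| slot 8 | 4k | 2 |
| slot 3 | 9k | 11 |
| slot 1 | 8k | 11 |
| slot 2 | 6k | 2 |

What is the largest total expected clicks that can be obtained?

This is a 0-1 knapsack instance.
Allowing fractional choices, the relaxed optimum would be about 38.0, but ad slots are indivisible.
slot 5 + slot 8 + slot 3 + slot 2: cost 5 + 4 + 9 + 6 = 24 ≤ 24, expected clicks 15 + 2 + 11 + 2 = 30.
slot 5 + slot 8 + slot 1 + slot 2: cost 5 + 4 + 8 + 6 = 23 ≤ 24, expected clicks 15 + 2 + 11 + 2 = 30.
slot 5 + slot 3 + slot 1: cost 5 + 9 + 8 = 22 ≤ 24, expected clicks 15 + 11 + 11 = 37.
Best is slot 5, slot 3, and slot 1 with total expected clicks 37.

37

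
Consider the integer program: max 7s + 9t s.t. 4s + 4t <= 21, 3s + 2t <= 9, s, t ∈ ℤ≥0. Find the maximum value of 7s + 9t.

The continuous relaxation peaks at (0, 4.5) with value 40.50; rounding to a feasible lattice point costs some objective.
(s,t)=(0,4) is feasible, giving 36.
(s,t)=(1,3) is feasible, giving 34.
Maximum is 36 at (s,t)=(0,4).

36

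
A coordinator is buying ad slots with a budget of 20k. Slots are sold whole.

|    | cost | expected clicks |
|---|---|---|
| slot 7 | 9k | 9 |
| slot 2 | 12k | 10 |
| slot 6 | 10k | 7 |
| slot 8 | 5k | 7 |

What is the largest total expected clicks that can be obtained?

Treat it as a binary knapsack problem.
slot 2 + slot 8: cost 12 + 5 = 17 ≤ 20, expected clicks 10 + 7 = 17.
slot 7 + slot 8: cost 9 + 5 = 14 ≤ 20, expected clicks 9 + 7 = 16.
Best is slot 2 and slot 8 with total expected clicks 17.

17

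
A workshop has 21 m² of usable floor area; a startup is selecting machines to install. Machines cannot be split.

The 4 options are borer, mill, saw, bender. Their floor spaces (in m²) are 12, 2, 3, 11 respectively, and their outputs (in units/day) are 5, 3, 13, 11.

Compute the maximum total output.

27

This is an integer program with binary decision variables.
Take mill, saw, and bender: floor space 2 + 3 + 11 = 16 ≤ 21, output 3 + 13 + 11 = 27.
No other feasible combination does better.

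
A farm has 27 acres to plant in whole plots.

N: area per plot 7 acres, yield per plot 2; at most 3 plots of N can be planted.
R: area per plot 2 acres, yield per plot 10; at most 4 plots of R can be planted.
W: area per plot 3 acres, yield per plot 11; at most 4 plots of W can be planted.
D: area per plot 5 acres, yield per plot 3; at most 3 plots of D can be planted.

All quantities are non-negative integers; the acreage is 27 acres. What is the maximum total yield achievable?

1×N, 4×R, and 4×W: area 27 ≤ 27, yield 1·2 + 4·10 + 4·11 = 86.
4×R, 4×W, and 1×D: area 25 ≤ 27, yield 4·10 + 4·11 + 1·3 = 87.
Best is 87.

87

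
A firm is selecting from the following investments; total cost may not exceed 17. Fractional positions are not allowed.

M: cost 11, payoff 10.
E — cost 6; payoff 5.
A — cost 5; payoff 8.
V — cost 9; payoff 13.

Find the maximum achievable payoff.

21

E + V: cost 6 + 9 = 15 ≤ 17, payoff 5 + 13 = 18.
A + V: cost 5 + 9 = 14 ≤ 17, payoff 8 + 13 = 21.
M + A: cost 11 + 5 = 16 ≤ 17, payoff 10 + 8 = 18.
Best is A and V with total payoff 21.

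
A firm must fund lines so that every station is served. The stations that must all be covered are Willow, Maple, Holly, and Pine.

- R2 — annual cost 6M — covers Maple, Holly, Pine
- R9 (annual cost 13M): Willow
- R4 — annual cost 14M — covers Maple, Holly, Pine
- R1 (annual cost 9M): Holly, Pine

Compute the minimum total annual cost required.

19

Choose R2 and R9: together they cover Willow, Maple, Holly, Pine — every station.
Total annual cost: 6 + 13 = 19.
No cover costs less than 19.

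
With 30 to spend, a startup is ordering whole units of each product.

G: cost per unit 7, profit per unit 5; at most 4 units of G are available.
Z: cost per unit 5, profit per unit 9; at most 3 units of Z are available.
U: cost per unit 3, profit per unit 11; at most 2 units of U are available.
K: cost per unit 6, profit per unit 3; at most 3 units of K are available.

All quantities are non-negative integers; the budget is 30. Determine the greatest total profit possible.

54

3×Z, 2×U, and 1×K: cost 27 ≤ 30, profit 3·9 + 2·11 + 1·3 = 52.
1×G, 3×Z, and 2×U: cost 28 ≤ 30, profit 1·5 + 3·9 + 2·11 = 54.
Best is 54.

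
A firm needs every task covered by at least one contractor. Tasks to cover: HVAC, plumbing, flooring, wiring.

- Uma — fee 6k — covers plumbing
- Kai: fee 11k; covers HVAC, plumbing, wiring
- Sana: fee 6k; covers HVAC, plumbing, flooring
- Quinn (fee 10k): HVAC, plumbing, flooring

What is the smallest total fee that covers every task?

Choose Kai and Sana: together they cover HVAC, plumbing, flooring, wiring — every task.
Total fee: 11 + 6 = 17.

17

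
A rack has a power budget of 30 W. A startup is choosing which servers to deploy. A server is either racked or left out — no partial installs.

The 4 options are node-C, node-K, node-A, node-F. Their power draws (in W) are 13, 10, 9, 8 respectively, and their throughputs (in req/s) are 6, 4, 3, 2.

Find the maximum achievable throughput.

11

Allowing fractional choices, the relaxed optimum would be about 12.3, but servers are indivisible.
node-C + node-A + node-F: power draw 13 + 9 + 8 = 30 ≤ 30, throughput 6 + 3 + 2 = 11.
node-C + node-A: power draw 13 + 9 = 22 ≤ 30, throughput 6 + 3 = 9.
node-C + node-K: power draw 13 + 10 = 23 ≤ 30, throughput 6 + 4 = 10.
Best is node-C, node-A, and node-F with total throughput 11.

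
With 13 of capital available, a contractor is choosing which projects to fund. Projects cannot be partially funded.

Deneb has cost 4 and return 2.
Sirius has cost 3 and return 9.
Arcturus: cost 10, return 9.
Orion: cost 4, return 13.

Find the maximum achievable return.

Take Deneb, Sirius, and Orion: cost 4 + 3 + 4 = 11 ≤ 13, return 2 + 9 + 13 = 24.
No other feasible combination does better.

24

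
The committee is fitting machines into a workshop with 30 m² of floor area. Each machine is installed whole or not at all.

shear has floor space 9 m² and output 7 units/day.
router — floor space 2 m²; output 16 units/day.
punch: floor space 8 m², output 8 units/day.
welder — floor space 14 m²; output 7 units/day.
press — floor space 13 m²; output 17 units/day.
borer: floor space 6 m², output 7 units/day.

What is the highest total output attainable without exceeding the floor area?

48

This is a 0-1 knapsack instance.
Allowing fractional choices, the relaxed optimum would be about 48.8, but machines are indivisible.
shear + router + press + borer: floor space 9 + 2 + 13 + 6 = 30 ≤ 30, output 7 + 16 + 17 + 7 = 47.
router + punch + press + borer: floor space 2 + 8 + 13 + 6 = 29 ≤ 30, output 16 + 8 + 17 + 7 = 48.
Best is router, punch, press, and borer with total output 48.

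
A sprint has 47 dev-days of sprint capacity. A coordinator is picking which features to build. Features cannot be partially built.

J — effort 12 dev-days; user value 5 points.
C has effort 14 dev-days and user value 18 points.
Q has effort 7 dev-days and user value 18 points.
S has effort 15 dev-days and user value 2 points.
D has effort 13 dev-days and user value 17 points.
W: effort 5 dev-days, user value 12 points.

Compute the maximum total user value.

65

Allowing fractional choices, the relaxed optimum would be about 68.3, but features are indivisible.
C + Q + D: effort 14 + 7 + 13 = 34 ≤ 47, user value 18 + 18 + 17 = 53.
J + C + Q + D: effort 12 + 14 + 7 + 13 = 46 ≤ 47, user value 5 + 18 + 18 + 17 = 58.
C + Q + D + W: effort 14 + 7 + 13 + 5 = 39 ≤ 47, user value 18 + 18 + 17 + 12 = 65.
Best is C, Q, D, and W with total user value 65.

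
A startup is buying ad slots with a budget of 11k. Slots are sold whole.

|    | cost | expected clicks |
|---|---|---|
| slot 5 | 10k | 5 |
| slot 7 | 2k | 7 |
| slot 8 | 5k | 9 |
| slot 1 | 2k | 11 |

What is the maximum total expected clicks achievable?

27

Allowing fractional choices, the relaxed optimum would be about 28.0, but ad slots are indivisible.
slot 7 + slot 8 + slot 1: cost 2 + 5 + 2 = 9 ≤ 11, expected clicks 7 + 9 + 11 = 27.
slot 8 + slot 1: cost 5 + 2 = 7 ≤ 11, expected clicks 9 + 11 = 20.
Best is slot 7, slot 8, and slot 1 with total expected clicks 27.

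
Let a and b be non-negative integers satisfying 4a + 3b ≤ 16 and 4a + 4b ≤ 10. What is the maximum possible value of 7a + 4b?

(a,b)=(2,0): 4·2+3·0=8≤16, 4·2+4·0=8≤10, objective 14.
(a,b)=(1,1): 4·1+3·1=7≤16, 4·1+4·1=8≤10, objective 11.
Maximum is 14 at (a,b)=(2,0).

14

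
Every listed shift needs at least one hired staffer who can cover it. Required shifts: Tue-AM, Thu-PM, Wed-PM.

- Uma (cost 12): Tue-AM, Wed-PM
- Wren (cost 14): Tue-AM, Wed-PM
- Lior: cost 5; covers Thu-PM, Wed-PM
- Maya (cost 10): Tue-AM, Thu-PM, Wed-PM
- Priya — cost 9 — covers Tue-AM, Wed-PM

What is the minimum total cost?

This is an integer covering problem.
Maya alone covers Tue-AM, Thu-PM, Wed-PM — every shift.
Total cost: 10.

10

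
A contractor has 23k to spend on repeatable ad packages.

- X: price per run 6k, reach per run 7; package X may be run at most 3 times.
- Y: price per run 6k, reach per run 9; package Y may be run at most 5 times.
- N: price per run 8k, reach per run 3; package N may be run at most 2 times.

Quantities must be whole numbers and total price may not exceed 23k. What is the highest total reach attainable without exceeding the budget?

27

Y has the best ratio (9/6); taking only Y gives at most 3×9 = 27 (stopped by the price limit).
Optimal: 3×Y: price 18 ≤ 23, reach 3·9 = 27.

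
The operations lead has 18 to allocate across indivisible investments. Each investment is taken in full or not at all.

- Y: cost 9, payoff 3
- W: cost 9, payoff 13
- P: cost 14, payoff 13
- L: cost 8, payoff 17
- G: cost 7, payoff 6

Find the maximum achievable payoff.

30

This is an integer program with binary decision variables.
Allowing fractional choices, the relaxed optimum would be about 30.9, but investments are indivisible.
W + L: cost 9 + 8 = 17 ≤ 18, payoff 13 + 17 = 30.
Y + L: cost 9 + 8 = 17 ≤ 18, payoff 3 + 17 = 20.
L + G: cost 8 + 7 = 15 ≤ 18, payoff 17 + 6 = 23.
Best is W and L with total payoff 30.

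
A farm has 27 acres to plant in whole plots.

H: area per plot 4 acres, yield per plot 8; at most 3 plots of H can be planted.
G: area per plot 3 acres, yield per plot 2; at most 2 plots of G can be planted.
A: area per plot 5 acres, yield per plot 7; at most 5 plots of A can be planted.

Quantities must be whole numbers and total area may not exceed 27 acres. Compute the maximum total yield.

45

3×H, 1×G, and 2×A: area 25 ≤ 27, yield 3·8 + 1·2 + 2·7 = 40.
3×H and 3×A: area 27 ≤ 27, yield 3·8 + 3·7 = 45.
Best is 45.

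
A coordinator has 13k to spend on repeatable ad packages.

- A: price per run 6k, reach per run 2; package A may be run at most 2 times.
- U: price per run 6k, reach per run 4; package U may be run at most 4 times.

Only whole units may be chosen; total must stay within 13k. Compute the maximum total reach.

8

2×U: price 12 ≤ 13, reach 2·4 = 8.
1×A and 1×U: price 12 ≤ 13, reach 1·2 + 1·4 = 6.
Best is 8.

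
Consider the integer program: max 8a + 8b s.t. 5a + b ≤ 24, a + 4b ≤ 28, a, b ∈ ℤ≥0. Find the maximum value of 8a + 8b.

72

(a,b)=(3,6) is feasible, giving 72.
(a,b)=(2,6) is feasible, giving 64.
(a,b)=(3,5) is feasible, giving 64.
The best lattice point is (3,6), giving 72.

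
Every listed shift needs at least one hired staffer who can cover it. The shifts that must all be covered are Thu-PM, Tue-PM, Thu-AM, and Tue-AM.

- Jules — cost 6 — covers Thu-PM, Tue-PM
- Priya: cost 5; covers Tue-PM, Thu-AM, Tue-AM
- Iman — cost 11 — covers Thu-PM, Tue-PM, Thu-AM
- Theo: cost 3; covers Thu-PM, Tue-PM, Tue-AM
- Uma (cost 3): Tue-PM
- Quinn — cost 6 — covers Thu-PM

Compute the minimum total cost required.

This is a weighted set-cover instance.
Choose Priya and Theo: together they cover Thu-PM, Tue-PM, Thu-AM, Tue-AM — every shift.
Total cost: 5 + 3 = 8.
No cover costs less than 8.

8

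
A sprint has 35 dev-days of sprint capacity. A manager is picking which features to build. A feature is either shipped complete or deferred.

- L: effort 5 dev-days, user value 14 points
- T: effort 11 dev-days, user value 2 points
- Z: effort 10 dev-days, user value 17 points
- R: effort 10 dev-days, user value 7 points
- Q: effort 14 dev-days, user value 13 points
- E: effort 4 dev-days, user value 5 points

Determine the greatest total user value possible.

Take L, Z, Q, and E: effort 5 + 10 + 14 + 4 = 33 ≤ 35, user value 14 + 17 + 13 + 5 = 49.
No other feasible combination does better.

49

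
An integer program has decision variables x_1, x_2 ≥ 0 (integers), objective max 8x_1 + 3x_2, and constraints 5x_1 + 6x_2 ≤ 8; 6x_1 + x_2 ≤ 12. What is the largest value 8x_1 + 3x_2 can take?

8

(x_1,x_2)=(1,0): 5·1+6·0=5≤8, 6·1+1·0=6≤12, objective 8.
(x_1,x_2)=(0,1): 5·0+6·1=6≤8, 6·0+1·1=1≤12, objective 3.
The best lattice point is (1,0), giving 8.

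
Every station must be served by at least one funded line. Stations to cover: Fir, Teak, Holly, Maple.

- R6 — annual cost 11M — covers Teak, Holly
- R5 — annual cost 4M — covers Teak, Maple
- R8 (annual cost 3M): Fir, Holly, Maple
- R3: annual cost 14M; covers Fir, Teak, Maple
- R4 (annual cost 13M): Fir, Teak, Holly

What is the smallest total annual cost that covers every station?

Choose R5 and R8: together they cover Fir, Teak, Holly, Maple — every station.
Total annual cost: 4 + 3 = 7.
No cover costs less than 7.

7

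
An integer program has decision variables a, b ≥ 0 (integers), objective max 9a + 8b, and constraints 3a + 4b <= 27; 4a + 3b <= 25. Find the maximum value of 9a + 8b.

(a,b)=(4,3) is feasible, giving 60.
(a,b)=(3,4) is feasible, giving 59.
(a,b)=(2,5) is feasible, giving 58.
The best lattice point is (4,3), giving 60.

60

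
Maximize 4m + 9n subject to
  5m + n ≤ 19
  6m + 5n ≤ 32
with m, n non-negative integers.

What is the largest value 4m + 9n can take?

(m,n)=(0,6) is feasible, giving 54.
(m,n)=(1,5) is feasible, giving 49.
(m,n)=(0,5) is feasible, giving 45.
The best lattice point is (0,6), giving 54.

54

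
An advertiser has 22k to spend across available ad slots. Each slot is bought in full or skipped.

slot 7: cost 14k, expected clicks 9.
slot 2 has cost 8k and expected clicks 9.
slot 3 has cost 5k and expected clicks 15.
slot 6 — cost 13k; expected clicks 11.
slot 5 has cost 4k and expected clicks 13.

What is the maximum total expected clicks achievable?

Allowing fractional choices, the relaxed optimum would be about 41.2, but ad slots are indivisible.
slot 3 + slot 6 + slot 5: cost 5 + 13 + 4 = 22 ≤ 22, expected clicks 15 + 11 + 13 = 39.
slot 2 + slot 3 + slot 5: cost 8 + 5 + 4 = 17 ≤ 22, expected clicks 9 + 15 + 13 = 37.
slot 3 + slot 5: cost 5 + 4 = 9 ≤ 22, expected clicks 15 + 13 = 28.
Best is slot 3, slot 6, and slot 5 with total expected clicks 39.

39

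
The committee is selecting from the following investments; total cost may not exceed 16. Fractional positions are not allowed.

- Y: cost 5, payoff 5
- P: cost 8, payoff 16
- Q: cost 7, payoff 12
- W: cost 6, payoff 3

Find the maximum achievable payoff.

This is a 0-1 knapsack instance.
Allowing fractional choices, the relaxed optimum would be about 29.0, but investments are indivisible.
P + W: cost 8 + 6 = 14 ≤ 16, payoff 16 + 3 = 19.
P + Q: cost 8 + 7 = 15 ≤ 16, payoff 16 + 12 = 28.
Y + P: cost 5 + 8 = 13 ≤ 16, payoff 5 + 16 = 21.
Best is P and Q with total payoff 28.

28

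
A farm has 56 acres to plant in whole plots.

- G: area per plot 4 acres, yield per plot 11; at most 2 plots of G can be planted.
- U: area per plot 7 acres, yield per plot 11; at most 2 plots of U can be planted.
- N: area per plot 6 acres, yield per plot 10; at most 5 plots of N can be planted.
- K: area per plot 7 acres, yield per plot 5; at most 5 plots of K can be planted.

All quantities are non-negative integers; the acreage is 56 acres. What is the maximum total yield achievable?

Take 2×G, 2×U, and 5×N: area 52 ≤ 56, yield 2·11 + 2·11 + 5·10 = 94.
G has the best ratio (11/4) and is taken to its limit of 2; remaining capacity is filled optimally with the others.

94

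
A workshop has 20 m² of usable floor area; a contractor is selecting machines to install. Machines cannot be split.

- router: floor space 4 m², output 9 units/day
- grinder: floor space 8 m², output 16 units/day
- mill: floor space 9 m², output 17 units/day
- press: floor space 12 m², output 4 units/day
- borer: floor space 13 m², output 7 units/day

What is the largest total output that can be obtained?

Allowing fractional choices, the relaxed optimum would be about 40.1, but machines are indivisible.
router + mill: floor space 4 + 9 = 13 ≤ 20, output 9 + 17 = 26.
grinder + mill: floor space 8 + 9 = 17 ≤ 20, output 16 + 17 = 33.
Best is grinder and mill with total output 33.

33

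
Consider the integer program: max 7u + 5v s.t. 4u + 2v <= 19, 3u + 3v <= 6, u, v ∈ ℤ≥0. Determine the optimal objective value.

(u,v)=(2,0) is feasible, giving 14.
(u,v)=(1,1) is feasible, giving 12.
(u,v)=(1,0) is feasible, giving 7.
Maximum is 14 at (u,v)=(2,0).

14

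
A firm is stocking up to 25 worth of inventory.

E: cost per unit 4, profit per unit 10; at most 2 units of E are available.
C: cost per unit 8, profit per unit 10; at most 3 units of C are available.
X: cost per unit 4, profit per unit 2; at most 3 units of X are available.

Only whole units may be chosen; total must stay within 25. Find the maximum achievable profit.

2×E, 1×C, and 2×X: cost 24 ≤ 25, profit 2·10 + 1·10 + 2·2 = 34.
2×E and 2×C: cost 24 ≤ 25, profit 2·10 + 2·10 = 40.
Best is 40.

40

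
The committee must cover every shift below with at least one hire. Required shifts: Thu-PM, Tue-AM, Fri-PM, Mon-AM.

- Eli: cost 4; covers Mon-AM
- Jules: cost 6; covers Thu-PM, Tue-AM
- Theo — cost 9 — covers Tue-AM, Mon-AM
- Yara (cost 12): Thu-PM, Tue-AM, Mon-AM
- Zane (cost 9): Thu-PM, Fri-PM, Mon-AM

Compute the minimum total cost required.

Choose Jules and Zane: together they cover Thu-PM, Tue-AM, Fri-PM, Mon-AM — every shift.
Total cost: 6 + 9 = 15.

15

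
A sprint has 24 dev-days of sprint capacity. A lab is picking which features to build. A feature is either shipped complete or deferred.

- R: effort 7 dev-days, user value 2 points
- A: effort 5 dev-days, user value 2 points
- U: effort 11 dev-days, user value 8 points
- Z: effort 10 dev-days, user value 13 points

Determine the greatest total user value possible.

21

This is an integer program with binary decision variables.
Allowing fractional choices, the relaxed optimum would be about 22.2, but features are indivisible.
R + A + Z: effort 7 + 5 + 10 = 22 ≤ 24, user value 2 + 2 + 13 = 17.
U + Z: effort 11 + 10 = 21 ≤ 24, user value 8 + 13 = 21.
A + Z: effort 5 + 10 = 15 ≤ 24, user value 2 + 13 = 15.
Best is U and Z with total user value 21.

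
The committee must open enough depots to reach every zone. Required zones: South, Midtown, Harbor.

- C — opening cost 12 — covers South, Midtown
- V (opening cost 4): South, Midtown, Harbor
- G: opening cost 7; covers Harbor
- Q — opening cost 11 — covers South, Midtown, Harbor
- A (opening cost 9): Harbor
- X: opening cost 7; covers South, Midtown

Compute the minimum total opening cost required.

V alone covers South, Midtown, Harbor — every zone.
Total opening cost: 4.
No cover costs less than 4.

4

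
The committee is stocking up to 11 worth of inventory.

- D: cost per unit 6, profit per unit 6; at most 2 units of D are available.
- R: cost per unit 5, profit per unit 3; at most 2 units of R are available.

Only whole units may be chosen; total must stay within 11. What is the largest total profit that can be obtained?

9

2×R: cost 10 ≤ 11, profit 2·3 = 6.
1×D and 1×R: cost 11 ≤ 11, profit 1·6 + 1·3 = 9.
Best is 9.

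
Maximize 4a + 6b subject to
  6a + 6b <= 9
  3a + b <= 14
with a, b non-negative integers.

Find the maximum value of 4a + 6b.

6

(a,b)=(0,1): 6·0+6·1=6≤9, 3·0+1·1=1≤14, objective 6.
(a,b)=(1,0): 6·1+6·0=6≤9, 3·1+1·0=3≤14, objective 4.
(a,b)=(0,0): 6·0+6·0=0≤9, 3·0+1·0=0≤14, objective 0.
Maximum is 6 at (a,b)=(0,1).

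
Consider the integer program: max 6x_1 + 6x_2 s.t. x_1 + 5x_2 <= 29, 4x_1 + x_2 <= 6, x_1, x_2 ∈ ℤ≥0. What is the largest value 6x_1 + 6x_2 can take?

The continuous relaxation peaks at (0.0526, 5.79) with value 35.05; rounding to a feasible lattice point costs some objective.
(x_1,x_2)=(0,5) is feasible, giving 30.
(x_1,x_2)=(0,4) is feasible, giving 24.
The best lattice point is (0,5), giving 30.

30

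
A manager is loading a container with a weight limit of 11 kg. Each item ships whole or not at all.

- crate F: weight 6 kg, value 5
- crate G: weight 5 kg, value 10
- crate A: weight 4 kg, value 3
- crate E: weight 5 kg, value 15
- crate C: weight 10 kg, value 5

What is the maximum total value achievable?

Allowing fractional choices, the relaxed optimum would be about 25.8, but items are indivisible.
crate G + crate E: weight 5 + 5 = 10 ≤ 11, value 10 + 15 = 25.
crate A + crate E: weight 4 + 5 = 9 ≤ 11, value 3 + 15 = 18.
crate F + crate E: weight 6 + 5 = 11 ≤ 11, value 5 + 15 = 20.
Best is crate G and crate E with total value 25.

25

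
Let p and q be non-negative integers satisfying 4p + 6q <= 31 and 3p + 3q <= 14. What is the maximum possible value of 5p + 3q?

(p,q)=(4,0): 4·4+6·0=16≤31, 3·4+3·0=12≤14, objective 20.
(p,q)=(3,1): 4·3+6·1=18≤31, 3·3+3·1=12≤14, objective 18.
(p,q)=(3,0): 4·3+6·0=12≤31, 3·3+3·0=9≤14, objective 15.
The best lattice point is (4,0), giving 20.

20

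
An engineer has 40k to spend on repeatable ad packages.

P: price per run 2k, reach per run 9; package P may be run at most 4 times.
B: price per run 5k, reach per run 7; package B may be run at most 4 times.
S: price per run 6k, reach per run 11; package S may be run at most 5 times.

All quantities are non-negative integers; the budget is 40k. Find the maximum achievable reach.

91

This is a bounded integer knapsack.
4×P, 1×B, and 4×S: price 37 ≤ 40, reach 4·9 + 1·7 + 4·11 = 87.
4×P and 5×S: price 38 ≤ 40, reach 4·9 + 5·11 = 91.
Best is 91.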